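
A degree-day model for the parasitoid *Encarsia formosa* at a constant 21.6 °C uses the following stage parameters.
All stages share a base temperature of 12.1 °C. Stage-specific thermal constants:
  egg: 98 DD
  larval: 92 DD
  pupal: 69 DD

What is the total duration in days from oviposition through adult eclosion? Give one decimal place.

27.3 days

Daily accumulation at 21.6 °C = 21.6 − 12.1 = 9.5 DD/day.
Total K = 98 + 92 + 69 = 259 DD.
Total duration = 259 / 9.5 = 27.263 ≈ 27.3 days.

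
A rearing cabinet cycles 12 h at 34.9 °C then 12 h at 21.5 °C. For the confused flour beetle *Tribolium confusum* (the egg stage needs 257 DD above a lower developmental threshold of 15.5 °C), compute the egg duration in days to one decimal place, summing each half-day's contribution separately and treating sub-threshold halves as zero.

20.2 days

Day half: max(0, 34.9 − 15.5) × 0.5 = 19.4 × 0.5 = 9.70 DD.
Night half: max(0, 21.5 − 15.5) × 0.5 = 6.0 × 0.5 = 3.00 DD.
Per 24 h: 12.70 DD/day.
Duration = 257 / 12.70 = 20.236 ≈ 20.2 days.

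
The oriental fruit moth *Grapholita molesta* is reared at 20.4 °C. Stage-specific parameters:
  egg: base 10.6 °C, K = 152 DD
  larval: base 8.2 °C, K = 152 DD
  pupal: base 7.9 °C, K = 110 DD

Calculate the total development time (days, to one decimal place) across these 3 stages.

egg: 152 / (20.4 − 10.6) = 152 / 9.8 = 15.510 d.
larval: 152 / (20.4 − 8.2) = 152 / 12.2 = 12.459 d.
pupal: 110 / (20.4 − 7.9) = 110 / 12.5 = 8.800 d.
Sum = 36.769 ≈ 36.8 days.

36.8 days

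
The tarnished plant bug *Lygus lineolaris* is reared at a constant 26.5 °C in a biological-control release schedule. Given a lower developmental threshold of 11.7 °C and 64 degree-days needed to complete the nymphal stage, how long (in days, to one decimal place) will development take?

Daily accumulation = 26.5 − 11.7 = 14.8 DD/day.
Duration = 64 / 14.8 = 4.324 ≈ 4.3 days.

4.3 days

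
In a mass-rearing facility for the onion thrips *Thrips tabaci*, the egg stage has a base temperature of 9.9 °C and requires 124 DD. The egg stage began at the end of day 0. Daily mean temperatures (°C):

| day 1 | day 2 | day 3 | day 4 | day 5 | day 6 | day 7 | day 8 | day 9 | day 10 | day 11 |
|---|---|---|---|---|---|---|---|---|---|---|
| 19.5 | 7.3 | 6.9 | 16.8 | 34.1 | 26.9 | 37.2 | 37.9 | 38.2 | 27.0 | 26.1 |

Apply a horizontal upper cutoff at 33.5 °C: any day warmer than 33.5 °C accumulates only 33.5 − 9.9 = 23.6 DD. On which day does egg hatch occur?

Daily DD above 9.9 °C (capped at 23.6): 9.6, 0.0, 0.0, 6.9, 23.6, 17.0, 23.6, 23.6, 23.6, 17.1, 16.2.
Cumulative: 9.6, 9.6, 9.6, 16.5, 40.1, 57.1, 80.7, 104.3, 127.9, 145.0, 161.2.
The total first reaches 124 DD on day 9.

day 9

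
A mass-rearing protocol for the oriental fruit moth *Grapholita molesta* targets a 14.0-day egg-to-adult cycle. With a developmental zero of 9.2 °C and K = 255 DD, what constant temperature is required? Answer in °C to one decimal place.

27.4 °C

Required daily accumulation = 255 / 14.0 = 18.214 DD/day.
T = T_base + 18.214 = 9.2 + 18.214 = 27.414 ≈ 27.4 °C.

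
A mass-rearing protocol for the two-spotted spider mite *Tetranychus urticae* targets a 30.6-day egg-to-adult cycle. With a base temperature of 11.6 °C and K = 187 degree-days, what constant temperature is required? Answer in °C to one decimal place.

Required daily accumulation = 187 / 30.6 = 6.111 DD/day.
T = T_base + 6.111 = 11.6 + 6.111 = 17.711 ≈ 17.7 °C.

17.7 °C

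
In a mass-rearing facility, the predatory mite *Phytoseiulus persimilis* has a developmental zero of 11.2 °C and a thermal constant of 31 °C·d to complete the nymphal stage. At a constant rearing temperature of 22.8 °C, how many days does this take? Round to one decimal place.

2.7 days

Daily accumulation = 22.8 − 11.2 = 11.6 DD/day.
Duration = 31 / 11.6 = 2.672 ≈ 2.7 days.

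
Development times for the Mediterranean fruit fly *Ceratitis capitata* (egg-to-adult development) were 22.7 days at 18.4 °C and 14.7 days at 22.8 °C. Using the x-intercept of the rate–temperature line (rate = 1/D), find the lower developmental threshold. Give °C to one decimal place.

Under the model K = D·(T − T_b), so D₁·(T₁ − T_b) = D₂·(T₂ − T_b).
22.7·(18.4 − T_b) = 14.7·(22.8 − T_b)
T_b = (22.7·18.4 − 14.7·22.8) / (22.7 − 14.7) = 82.52 / 8.0 = 10.315 °C ≈ 10.3 °C.

10.3 °C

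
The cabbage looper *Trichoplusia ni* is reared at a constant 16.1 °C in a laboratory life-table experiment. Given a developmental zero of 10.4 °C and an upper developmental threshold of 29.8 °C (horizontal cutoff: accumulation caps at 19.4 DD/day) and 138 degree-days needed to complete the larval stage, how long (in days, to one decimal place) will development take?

Daily accumulation = 16.1 − 10.4 = 5.7 DD/day.
Duration = 138 / 5.7 = 24.211 ≈ 24.2 days.

24.2 days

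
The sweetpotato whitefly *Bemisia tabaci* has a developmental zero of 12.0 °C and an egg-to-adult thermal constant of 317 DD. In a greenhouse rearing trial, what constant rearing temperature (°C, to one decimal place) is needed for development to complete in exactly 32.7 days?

21.7 °C

Required daily accumulation = 317 / 32.7 = 9.694 DD/day.
T = T_base + 9.694 = 12.0 + 9.694 = 21.694 ≈ 21.7 °C.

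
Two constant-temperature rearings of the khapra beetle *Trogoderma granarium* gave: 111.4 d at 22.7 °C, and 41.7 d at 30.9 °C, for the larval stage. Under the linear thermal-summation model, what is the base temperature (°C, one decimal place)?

17.8 °C

Equal thermal constants: D₁(T₁ − T_b) = D₂(T₂ − T_b).
111.4·(22.7 − T_b) = 41.7·(30.9 − T_b)
T_b = (111.4·22.7 − 41.7·30.9) / (111.4 − 41.7) = 1240.25 / 69.7 = 17.794 °C ≈ 17.8 °C.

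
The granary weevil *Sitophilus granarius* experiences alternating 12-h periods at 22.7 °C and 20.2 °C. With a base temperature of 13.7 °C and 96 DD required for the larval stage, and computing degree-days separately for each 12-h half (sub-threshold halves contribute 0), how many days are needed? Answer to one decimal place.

12.4 days

Day half: max(0, 22.7 − 13.7) × 0.5 = 9.0 × 0.5 = 4.50 DD.
Night half: max(0, 20.2 − 13.7) × 0.5 = 6.5 × 0.5 = 3.25 DD.
Per 24 h: 7.75 DD/day.
Duration = 96 / 7.75 = 12.387 ≈ 12.4 days.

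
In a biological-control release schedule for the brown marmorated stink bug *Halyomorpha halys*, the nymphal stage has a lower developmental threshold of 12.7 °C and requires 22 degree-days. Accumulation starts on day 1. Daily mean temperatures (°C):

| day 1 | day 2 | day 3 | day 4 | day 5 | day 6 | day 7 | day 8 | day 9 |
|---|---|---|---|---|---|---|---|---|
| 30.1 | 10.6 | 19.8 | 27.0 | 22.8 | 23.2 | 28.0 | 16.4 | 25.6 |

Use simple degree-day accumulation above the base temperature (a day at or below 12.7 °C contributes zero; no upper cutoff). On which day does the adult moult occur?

day 3

Daily DD above 12.7 °C: 17.4, 0.0, 7.1, 14.3, 10.1, 10.5, 15.3, 3.7, 12.9.
Cumulative: 17.4, 17.4, 24.5, 38.8, 48.9, 59.4, 74.7, 78.4, 91.3.
The total first reaches 22 DD on day 3.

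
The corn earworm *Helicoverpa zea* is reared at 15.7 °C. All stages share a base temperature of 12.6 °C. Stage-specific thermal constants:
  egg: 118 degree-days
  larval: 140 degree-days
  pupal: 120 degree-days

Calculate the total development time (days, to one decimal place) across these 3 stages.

121.9 days

Daily accumulation at 15.7 °C = 15.7 − 12.6 = 3.1 DD/day.
Total K = 118 + 140 + 120 = 378 DD.
Total duration = 378 / 3.1 = 121.935 ≈ 121.9 days.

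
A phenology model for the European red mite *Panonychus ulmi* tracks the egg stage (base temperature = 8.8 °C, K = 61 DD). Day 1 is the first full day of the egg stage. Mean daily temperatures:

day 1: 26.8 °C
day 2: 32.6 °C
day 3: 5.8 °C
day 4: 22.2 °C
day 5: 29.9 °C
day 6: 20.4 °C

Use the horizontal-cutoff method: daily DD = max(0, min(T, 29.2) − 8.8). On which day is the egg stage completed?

Daily DD above 8.8 °C (capped at 20.4): 18.0, 20.4, 0.0, 13.4, 20.4, 11.6.
Cumulative: 18.0, 38.4, 38.4, 51.8, 72.2, 83.8.
The total first reaches 61 DD on day 5.

day 5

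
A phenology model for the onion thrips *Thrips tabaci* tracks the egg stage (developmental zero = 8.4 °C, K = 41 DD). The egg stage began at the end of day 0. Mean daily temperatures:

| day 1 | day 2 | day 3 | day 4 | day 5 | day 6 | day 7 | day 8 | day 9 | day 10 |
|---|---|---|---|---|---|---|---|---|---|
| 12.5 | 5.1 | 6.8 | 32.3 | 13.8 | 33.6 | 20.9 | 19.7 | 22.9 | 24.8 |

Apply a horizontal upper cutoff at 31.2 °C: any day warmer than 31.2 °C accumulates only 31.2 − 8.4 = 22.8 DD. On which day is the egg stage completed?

Daily DD above 8.4 °C (capped at 22.8): 4.1, 0.0, 0.0, 22.8, 5.4, 22.8, 12.5, 11.3, 14.5, 16.4.
Cumulative: 4.1, 4.1, 4.1, 26.9, 32.3, 55.1, 67.6, 78.9, 93.4, 109.8.
The total first reaches 41 DD on day 6.

day 6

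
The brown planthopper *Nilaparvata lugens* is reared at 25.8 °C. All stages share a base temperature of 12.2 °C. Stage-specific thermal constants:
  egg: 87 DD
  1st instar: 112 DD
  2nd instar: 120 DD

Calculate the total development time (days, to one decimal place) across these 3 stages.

23.5 days

Daily accumulation at 25.8 °C = 25.8 − 12.2 = 13.6 DD/day.
Total K = 87 + 112 + 120 = 319 DD.
Total duration = 319 / 13.6 = 23.456 ≈ 23.5 days.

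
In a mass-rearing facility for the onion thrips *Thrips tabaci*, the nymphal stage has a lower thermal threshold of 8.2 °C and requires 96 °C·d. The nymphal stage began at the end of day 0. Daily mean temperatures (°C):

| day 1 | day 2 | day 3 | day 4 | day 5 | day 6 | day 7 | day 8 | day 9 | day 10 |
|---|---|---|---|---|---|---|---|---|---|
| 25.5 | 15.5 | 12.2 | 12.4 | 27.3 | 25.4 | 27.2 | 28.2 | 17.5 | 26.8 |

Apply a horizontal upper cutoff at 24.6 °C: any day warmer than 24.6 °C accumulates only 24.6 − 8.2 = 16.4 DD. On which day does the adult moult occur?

day 8

Daily DD above 8.2 °C (capped at 16.4): 16.4, 7.3, 4.0, 4.2, 16.4, 16.4, 16.4, 16.4, 9.3, 16.4.
Cumulative: 16.4, 23.7, 27.7, 31.9, 48.3, 64.7, 81.1, 97.5, 106.8, 123.2.
The total first reaches 96 DD on day 8.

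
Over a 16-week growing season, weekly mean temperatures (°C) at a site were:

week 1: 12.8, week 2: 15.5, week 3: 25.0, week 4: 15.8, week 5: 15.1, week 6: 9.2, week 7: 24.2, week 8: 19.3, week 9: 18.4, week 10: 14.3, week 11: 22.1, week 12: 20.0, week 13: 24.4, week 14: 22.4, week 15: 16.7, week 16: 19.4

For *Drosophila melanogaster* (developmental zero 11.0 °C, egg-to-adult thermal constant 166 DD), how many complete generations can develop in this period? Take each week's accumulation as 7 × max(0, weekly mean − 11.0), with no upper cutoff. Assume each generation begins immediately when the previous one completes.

Weekly DD (7 × max(0, T̄ − 11.0)): 12.6, 31.5, 98.0, 33.6, 28.7, 0.0, 92.4, 58.1, 51.8, 23.1, 77.7, 63.0, 93.8, 79.8, 39.9, 58.8.
Season total = 842.8 DD.
Complete generations = ⌊842.8 / 166⌋ = 5.

5 generations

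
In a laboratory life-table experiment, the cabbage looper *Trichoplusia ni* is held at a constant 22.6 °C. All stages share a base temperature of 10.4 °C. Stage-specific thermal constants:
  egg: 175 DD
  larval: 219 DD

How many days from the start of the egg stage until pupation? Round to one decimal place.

32.3 days

Daily accumulation at 22.6 °C = 22.6 − 10.4 = 12.2 DD/day.
Total K = 175 + 219 = 394 DD.
Total duration = 394 / 12.2 = 32.295 ≈ 32.3 days.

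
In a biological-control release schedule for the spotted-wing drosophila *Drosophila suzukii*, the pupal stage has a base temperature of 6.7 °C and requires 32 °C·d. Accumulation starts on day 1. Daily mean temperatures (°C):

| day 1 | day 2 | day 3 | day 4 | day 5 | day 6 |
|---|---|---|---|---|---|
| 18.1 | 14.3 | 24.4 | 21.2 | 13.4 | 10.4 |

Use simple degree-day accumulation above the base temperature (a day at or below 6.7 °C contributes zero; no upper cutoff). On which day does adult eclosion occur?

Daily DD above 6.7 °C: 11.4, 7.6, 17.7, 14.5, 6.7, 3.7.
Cumulative: 11.4, 19.0, 36.7, 51.2, 57.9, 61.6.
The total first reaches 32 DD on day 3.

day 3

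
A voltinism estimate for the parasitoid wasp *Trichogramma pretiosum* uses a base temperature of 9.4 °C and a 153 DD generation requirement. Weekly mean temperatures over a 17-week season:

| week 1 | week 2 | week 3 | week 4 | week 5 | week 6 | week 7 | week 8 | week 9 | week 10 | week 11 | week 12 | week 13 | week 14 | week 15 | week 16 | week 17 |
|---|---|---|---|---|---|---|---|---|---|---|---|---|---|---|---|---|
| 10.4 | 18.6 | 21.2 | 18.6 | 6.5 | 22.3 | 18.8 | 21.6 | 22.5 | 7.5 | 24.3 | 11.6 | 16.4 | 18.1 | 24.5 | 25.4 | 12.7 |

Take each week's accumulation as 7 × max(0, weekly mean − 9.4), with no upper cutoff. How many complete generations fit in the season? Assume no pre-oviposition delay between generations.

Weekly DD (7 × max(0, T̄ − 9.4)): 7.0, 64.4, 82.6, 64.4, 0.0, 90.3, 65.8, 85.4, 91.7, 0.0, 104.3, 15.4, 49.0, 60.9, 105.7, 112.0, 23.1.
Season total = 1022.0 DD.
Complete generations = ⌊1022.0 / 153⌋ = 6.

6 generations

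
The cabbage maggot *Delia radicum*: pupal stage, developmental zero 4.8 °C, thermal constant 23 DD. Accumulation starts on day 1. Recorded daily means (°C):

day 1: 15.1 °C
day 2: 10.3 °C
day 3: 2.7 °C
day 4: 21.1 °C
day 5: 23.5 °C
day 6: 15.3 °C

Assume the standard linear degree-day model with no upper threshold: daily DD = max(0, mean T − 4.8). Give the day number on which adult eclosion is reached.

Daily DD above 4.8 °C: 10.3, 5.5, 0.0, 16.3, 18.7, 10.5.
Cumulative: 10.3, 15.8, 15.8, 32.1, 50.8, 61.3.
The total first reaches 23 DD on day 4.

day 4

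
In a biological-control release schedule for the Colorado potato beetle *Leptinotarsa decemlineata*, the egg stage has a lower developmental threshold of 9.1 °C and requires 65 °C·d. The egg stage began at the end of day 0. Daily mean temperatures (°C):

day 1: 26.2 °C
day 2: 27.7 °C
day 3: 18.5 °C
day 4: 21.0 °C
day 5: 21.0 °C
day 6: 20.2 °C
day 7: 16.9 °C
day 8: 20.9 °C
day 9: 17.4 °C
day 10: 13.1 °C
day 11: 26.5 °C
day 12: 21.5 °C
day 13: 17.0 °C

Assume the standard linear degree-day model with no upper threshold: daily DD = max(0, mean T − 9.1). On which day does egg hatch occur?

day 5

Daily DD above 9.1 °C: 17.1, 18.6, 9.4, 11.9, 11.9, 11.1, 7.8, 11.8, 8.3, 4.0, 17.4, 12.4, 7.9.
Cumulative: 17.1, 35.7, 45.1, 57.0, 68.9, 80.0, 87.8, 99.6, 107.9, 111.9, 129.3, 141.7, 149.6.
The total first reaches 65 DD on day 5.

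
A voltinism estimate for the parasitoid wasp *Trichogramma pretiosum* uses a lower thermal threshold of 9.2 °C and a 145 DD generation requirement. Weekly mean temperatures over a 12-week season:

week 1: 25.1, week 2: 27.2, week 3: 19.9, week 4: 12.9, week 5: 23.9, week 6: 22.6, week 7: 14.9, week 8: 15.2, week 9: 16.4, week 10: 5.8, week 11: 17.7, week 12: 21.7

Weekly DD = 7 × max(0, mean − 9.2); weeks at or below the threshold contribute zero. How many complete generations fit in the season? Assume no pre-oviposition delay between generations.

Weekly DD (7 × max(0, T̄ − 9.2)): 111.3, 126.0, 74.9, 25.9, 102.9, 93.8, 39.9, 42.0, 50.4, 0.0, 59.5, 87.5.
Season total = 814.1 DD.
Complete generations = ⌊814.1 / 145⌋ = 5.

5 generations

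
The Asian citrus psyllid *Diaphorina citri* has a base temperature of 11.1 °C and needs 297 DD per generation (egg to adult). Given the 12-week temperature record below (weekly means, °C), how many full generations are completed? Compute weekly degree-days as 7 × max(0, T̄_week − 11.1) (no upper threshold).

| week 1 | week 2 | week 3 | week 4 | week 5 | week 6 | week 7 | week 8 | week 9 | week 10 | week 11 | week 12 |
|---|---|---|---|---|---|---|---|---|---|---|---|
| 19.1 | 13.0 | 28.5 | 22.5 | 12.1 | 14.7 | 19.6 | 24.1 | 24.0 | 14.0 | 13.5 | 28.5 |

2 generations

Weekly DD (7 × max(0, T̄ − 11.1)): 56.0, 13.3, 121.8, 79.8, 7.0, 25.2, 59.5, 91.0, 90.3, 20.3, 16.8, 121.8.
Season total = 702.8 DD.
Complete generations = ⌊702.8 / 297⌋ = 2.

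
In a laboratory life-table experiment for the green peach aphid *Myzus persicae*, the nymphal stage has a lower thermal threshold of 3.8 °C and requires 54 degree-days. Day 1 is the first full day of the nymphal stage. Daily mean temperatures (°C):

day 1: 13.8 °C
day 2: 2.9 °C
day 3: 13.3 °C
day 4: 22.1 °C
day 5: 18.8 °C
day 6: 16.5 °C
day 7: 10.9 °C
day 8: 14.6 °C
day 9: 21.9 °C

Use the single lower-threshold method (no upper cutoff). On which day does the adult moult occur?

day 6

Daily DD above 3.8 °C: 10.0, 0.0, 9.5, 18.3, 15.0, 12.7, 7.1, 10.8, 18.1.
Cumulative: 10.0, 10.0, 19.5, 37.8, 52.8, 65.5, 72.6, 83.4, 101.5.
The total first reaches 54 DD on day 6.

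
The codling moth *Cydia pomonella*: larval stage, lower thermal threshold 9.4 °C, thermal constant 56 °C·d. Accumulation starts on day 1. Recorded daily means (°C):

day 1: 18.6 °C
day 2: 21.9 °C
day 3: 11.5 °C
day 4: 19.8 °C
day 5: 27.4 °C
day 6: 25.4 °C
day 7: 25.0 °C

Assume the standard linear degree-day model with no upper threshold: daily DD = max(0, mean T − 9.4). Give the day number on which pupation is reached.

day 6

Daily DD above 9.4 °C: 9.2, 12.5, 2.1, 10.4, 18.0, 16.0, 15.6.
Cumulative: 9.2, 21.7, 23.8, 34.2, 52.2, 68.2, 83.8.
The total first reaches 56 DD on day 6.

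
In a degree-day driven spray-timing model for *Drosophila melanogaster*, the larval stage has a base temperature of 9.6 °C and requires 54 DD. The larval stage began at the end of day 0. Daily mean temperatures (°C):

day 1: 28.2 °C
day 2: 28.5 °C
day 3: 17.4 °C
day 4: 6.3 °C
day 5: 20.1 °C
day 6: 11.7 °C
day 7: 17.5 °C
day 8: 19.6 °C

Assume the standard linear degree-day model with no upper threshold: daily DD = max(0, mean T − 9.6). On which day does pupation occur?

day 5

Daily DD above 9.6 °C: 18.6, 18.9, 7.8, 0.0, 10.5, 2.1, 7.9, 10.0.
Cumulative: 18.6, 37.5, 45.3, 45.3, 55.8, 57.9, 65.8, 75.8.
The total first reaches 54 DD on day 5.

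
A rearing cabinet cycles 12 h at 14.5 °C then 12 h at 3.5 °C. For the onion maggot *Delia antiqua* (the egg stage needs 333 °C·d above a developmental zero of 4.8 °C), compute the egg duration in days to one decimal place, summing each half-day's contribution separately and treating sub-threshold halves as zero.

68.7 days

Day half: max(0, 14.5 − 4.8) × 0.5 = 9.7 × 0.5 = 4.85 DD.
Night half: max(0, 3.5 − 4.8) × 0.5 = 0.0 × 0.5 = 0.00 DD.
Per 24 h: 4.85 DD/day.
Duration = 333 / 4.85 = 68.660 ≈ 68.7 days.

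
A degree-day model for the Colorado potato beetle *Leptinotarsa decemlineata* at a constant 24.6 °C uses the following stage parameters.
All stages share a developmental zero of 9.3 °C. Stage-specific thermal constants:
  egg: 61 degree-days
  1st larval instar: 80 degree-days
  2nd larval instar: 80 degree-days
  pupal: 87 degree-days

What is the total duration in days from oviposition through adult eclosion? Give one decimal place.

Daily accumulation at 24.6 °C = 24.6 − 9.3 = 15.3 DD/day.
Total K = 61 + 80 + 80 + 87 = 308 DD.
Total duration = 308 / 15.3 = 20.131 ≈ 20.1 days.

20.1 days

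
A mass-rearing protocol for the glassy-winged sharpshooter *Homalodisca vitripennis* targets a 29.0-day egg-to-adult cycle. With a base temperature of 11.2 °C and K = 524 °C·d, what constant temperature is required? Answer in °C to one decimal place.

Required daily accumulation = 524 / 29.0 = 18.069 DD/day.
T = T_base + 18.069 = 11.2 + 18.069 = 29.269 ≈ 29.3 °C.

29.3 °C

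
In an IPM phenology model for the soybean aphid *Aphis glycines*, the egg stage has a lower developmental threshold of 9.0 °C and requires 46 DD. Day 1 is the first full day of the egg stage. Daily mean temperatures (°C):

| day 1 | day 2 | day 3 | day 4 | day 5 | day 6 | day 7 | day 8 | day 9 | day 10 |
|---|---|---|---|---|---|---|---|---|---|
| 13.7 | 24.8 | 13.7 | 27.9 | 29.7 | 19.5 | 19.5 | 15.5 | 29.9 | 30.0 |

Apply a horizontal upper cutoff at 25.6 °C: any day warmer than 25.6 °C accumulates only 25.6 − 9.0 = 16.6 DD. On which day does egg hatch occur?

Daily DD above 9.0 °C (capped at 16.6): 4.7, 15.8, 4.7, 16.6, 16.6, 10.5, 10.5, 6.5, 16.6, 16.6.
Cumulative: 4.7, 20.5, 25.2, 41.8, 58.4, 68.9, 79.4, 85.9, 102.5, 119.1.
The total first reaches 46 DD on day 5.

day 5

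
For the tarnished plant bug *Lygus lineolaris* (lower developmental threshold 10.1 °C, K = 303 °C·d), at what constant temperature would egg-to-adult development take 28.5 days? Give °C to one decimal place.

20.7 °C

Required daily accumulation = 303 / 28.5 = 10.632 DD/day.
T = T_base + 10.632 = 10.1 + 10.632 = 20.732 ≈ 20.7 °C.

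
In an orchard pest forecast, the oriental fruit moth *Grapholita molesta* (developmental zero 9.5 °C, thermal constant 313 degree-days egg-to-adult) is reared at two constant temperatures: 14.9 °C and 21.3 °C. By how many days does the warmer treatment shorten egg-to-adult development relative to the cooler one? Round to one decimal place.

At 14.9 °C: 313 / (14.9 − 9.5) = 313 / 5.4 = 57.963 d.
At 21.3 °C: 313 / (21.3 − 9.5) = 313 / 11.8 = 26.525 d.
Difference = |57.963 − 26.525| = 31.438 ≈ 31.4 days.

31.4 days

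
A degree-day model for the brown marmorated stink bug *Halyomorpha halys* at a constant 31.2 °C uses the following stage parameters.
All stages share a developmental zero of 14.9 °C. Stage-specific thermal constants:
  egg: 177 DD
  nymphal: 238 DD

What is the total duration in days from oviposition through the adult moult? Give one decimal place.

25.5 days

Daily accumulation at 31.2 °C = 31.2 − 14.9 = 16.3 DD/day.
Total K = 177 + 238 = 415 DD.
Total duration = 415 / 16.3 = 25.460 ≈ 25.5 days.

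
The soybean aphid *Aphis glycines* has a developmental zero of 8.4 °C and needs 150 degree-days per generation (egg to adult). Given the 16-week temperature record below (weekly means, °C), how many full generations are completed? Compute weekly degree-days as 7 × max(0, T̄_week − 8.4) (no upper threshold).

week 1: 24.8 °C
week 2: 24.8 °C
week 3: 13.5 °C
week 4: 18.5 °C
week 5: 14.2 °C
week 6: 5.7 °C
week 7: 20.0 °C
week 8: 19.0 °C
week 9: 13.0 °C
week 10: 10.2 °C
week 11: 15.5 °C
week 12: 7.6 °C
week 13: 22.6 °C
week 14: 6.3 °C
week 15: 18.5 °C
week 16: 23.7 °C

Weekly DD (7 × max(0, T̄ − 8.4)): 114.8, 114.8, 35.7, 70.7, 40.6, 0.0, 81.2, 74.2, 32.2, 12.6, 49.7, 0.0, 99.4, 0.0, 70.7, 107.1.
Season total = 903.7 DD.
Complete generations = ⌊903.7 / 150⌋ = 6.

6 generations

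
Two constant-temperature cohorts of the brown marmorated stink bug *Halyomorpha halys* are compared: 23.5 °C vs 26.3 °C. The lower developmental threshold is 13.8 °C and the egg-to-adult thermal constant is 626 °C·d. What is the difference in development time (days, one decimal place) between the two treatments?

14.5 days

At 23.5 °C: 626 / (23.5 − 13.8) = 626 / 9.7 = 64.536 d.
At 26.3 °C: 626 / (26.3 − 13.8) = 626 / 12.5 = 50.080 d.
Difference = |64.536 − 50.080| = 14.456 ≈ 14.5 days.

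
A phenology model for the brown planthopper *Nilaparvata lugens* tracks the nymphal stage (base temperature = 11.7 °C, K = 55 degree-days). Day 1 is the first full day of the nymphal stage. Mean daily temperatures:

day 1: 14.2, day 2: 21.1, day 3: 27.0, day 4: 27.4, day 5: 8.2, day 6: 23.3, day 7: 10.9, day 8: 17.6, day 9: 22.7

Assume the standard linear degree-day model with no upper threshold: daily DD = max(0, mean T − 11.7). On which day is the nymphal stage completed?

day 8

Daily DD above 11.7 °C: 2.5, 9.4, 15.3, 15.7, 0.0, 11.6, 0.0, 5.9, 11.0.
Cumulative: 2.5, 11.9, 27.2, 42.9, 42.9, 54.5, 54.5, 60.4, 71.4.
The total first reaches 55 DD on day 8.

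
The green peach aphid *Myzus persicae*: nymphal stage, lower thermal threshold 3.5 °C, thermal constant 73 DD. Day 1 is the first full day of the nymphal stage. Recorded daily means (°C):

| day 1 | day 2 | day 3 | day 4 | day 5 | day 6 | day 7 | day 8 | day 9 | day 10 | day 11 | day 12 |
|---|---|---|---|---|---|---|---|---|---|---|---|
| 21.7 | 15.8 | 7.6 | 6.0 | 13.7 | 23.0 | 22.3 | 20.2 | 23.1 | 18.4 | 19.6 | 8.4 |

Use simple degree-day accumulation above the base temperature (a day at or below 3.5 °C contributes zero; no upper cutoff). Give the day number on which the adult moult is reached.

Daily DD above 3.5 °C: 18.2, 12.3, 4.1, 2.5, 10.2, 19.5, 18.8, 16.7, 19.6, 14.9, 16.1, 4.9.
Cumulative: 18.2, 30.5, 34.6, 37.1, 47.3, 66.8, 85.6, 102.3, 121.9, 136.8, 152.9, 157.8.
The total first reaches 73 DD on day 7.

day 7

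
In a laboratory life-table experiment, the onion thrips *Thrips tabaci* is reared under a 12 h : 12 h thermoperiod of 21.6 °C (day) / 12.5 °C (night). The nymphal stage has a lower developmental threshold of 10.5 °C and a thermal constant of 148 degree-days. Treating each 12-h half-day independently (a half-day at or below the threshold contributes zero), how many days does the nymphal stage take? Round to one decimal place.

Day half: max(0, 21.6 − 10.5) × 0.5 = 11.1 × 0.5 = 5.55 DD.
Night half: max(0, 12.5 − 10.5) × 0.5 = 2.0 × 0.5 = 1.00 DD.
Per 24 h: 6.55 DD/day.
Duration = 148 / 6.55 = 22.595 ≈ 22.6 days.

22.6 days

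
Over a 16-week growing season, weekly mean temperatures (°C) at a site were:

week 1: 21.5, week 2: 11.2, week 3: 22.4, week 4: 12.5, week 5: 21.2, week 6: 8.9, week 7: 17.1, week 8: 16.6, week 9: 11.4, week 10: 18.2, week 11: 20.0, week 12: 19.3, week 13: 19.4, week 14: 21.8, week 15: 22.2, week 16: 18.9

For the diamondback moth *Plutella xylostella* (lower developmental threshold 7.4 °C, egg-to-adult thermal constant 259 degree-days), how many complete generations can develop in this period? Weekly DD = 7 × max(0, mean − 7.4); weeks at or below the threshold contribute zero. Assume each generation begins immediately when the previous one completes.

Weekly DD (7 × max(0, T̄ − 7.4)): 98.7, 26.6, 105.0, 35.7, 96.6, 10.5, 67.9, 64.4, 28.0, 75.6, 88.2, 83.3, 84.0, 100.8, 103.6, 80.5.
Season total = 1149.4 DD.
Complete generations = ⌊1149.4 / 259⌋ = 4.

4 generations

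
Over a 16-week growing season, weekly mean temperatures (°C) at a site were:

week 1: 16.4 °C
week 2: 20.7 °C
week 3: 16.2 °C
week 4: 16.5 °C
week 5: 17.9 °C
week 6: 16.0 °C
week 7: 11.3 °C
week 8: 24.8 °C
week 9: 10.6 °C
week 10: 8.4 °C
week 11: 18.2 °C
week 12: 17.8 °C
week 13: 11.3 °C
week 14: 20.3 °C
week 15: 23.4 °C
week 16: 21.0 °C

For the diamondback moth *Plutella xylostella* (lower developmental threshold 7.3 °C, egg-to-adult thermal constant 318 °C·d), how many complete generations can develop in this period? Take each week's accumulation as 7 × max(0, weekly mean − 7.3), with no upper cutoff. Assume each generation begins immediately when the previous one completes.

3 generations

Weekly DD (7 × max(0, T̄ − 7.3)): 63.7, 93.8, 62.3, 64.4, 74.2, 60.9, 28.0, 122.5, 23.1, 7.7, 76.3, 73.5, 28.0, 91.0, 112.7, 95.9.
Season total = 1078.0 DD.
Complete generations = ⌊1078.0 / 318⌋ = 3.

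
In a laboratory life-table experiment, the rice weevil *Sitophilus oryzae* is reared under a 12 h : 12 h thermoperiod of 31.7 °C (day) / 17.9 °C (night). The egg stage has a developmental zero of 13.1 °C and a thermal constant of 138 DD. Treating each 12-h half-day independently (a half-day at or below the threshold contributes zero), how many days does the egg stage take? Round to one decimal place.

11.8 days

Day half: max(0, 31.7 − 13.1) × 0.5 = 18.6 × 0.5 = 9.30 DD.
Night half: max(0, 17.9 − 13.1) × 0.5 = 4.8 × 0.5 = 2.40 DD.
Per 24 h: 11.70 DD/day.
Duration = 138 / 11.70 = 11.795 ≈ 11.8 days.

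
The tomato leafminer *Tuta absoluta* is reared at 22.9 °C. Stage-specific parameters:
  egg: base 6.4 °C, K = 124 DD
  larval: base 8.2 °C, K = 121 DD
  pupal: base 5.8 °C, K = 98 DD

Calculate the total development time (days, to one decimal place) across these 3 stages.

21.5 days

egg: 124 / (22.9 − 6.4) = 124 / 16.5 = 7.515 d.
larval: 121 / (22.9 − 8.2) = 121 / 14.7 = 8.231 d.
pupal: 98 / (22.9 − 5.8) = 98 / 17.1 = 5.731 d.
Sum = 21.477 ≈ 21.5 days.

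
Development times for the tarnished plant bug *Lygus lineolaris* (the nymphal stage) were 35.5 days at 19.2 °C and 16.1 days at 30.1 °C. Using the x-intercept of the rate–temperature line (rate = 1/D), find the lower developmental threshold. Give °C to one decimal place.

Linear rate model ⇒ the product D·(T − T_b) is constant across temperatures.
35.5·(19.2 − T_b) = 16.1·(30.1 − T_b)
T_b = (35.5·19.2 − 16.1·30.1) / (35.5 − 16.1) = 196.99 / 19.4 = 10.154 °C ≈ 10.2 °C.

10.2 °C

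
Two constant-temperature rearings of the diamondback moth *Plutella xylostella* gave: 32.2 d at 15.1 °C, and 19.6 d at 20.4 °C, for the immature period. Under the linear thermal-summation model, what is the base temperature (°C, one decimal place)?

6.9 °C

Linear rate model ⇒ the product D·(T − T_b) is constant across temperatures.
32.2·(15.1 − T_b) = 19.6·(20.4 − T_b)
T_b = (32.2·15.1 − 19.6·20.4) / (32.2 − 19.6) = 86.38 / 12.6 = 6.856 °C ≈ 6.9 °C.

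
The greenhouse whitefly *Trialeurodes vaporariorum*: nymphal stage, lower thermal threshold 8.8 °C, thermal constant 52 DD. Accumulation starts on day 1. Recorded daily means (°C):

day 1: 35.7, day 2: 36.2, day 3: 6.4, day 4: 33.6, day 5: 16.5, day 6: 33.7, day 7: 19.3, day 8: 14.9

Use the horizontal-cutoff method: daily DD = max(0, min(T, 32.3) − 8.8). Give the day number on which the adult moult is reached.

Daily DD above 8.8 °C (capped at 23.5): 23.5, 23.5, 0.0, 23.5, 7.7, 23.5, 10.5, 6.1.
Cumulative: 23.5, 47.0, 47.0, 70.5, 78.2, 101.7, 112.2, 118.3.
The total first reaches 52 DD on day 4.

day 4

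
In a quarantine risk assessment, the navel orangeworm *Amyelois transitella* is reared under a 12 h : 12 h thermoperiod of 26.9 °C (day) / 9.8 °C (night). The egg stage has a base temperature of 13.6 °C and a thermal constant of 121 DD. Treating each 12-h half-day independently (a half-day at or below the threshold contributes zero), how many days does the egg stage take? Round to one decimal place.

Day half: max(0, 26.9 − 13.6) × 0.5 = 13.3 × 0.5 = 6.65 DD.
Night half: max(0, 9.8 − 13.6) × 0.5 = 0.0 × 0.5 = 0.00 DD.
Per 24 h: 6.65 DD/day.
Duration = 121 / 6.65 = 18.195 ≈ 18.2 days.

18.2 days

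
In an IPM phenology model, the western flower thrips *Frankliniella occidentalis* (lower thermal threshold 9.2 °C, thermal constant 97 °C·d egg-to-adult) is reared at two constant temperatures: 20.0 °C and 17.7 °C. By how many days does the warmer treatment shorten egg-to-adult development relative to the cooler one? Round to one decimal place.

2.4 days

At 20.0 °C: 97 / (20.0 − 9.2) = 97 / 10.8 = 8.981 d.
At 17.7 °C: 97 / (17.7 − 9.2) = 97 / 8.5 = 11.412 d.
Difference = |8.981 − 11.412| = 2.430 ≈ 2.4 days.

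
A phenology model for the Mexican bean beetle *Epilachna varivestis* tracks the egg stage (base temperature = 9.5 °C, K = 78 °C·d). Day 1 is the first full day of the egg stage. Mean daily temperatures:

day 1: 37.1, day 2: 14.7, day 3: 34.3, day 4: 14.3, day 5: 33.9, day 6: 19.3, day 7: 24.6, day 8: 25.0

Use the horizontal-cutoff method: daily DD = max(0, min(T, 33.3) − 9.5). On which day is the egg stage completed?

day 5

Daily DD above 9.5 °C (capped at 23.8): 23.8, 5.2, 23.8, 4.8, 23.8, 9.8, 15.1, 15.5.
Cumulative: 23.8, 29.0, 52.8, 57.6, 81.4, 91.2, 106.3, 121.8.
The total first reaches 78 DD on day 5.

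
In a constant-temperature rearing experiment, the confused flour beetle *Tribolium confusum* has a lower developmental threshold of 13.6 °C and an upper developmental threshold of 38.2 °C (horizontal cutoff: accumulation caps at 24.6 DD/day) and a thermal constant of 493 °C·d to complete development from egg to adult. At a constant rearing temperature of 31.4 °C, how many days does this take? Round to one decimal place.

27.7 days

Daily accumulation = 31.4 − 13.6 = 17.8 DD/day.
Duration = 493 / 17.8 = 27.697 ≈ 27.7 days.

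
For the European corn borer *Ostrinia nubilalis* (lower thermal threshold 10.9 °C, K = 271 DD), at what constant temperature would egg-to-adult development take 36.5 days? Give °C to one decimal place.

Required daily accumulation = 271 / 36.5 = 7.425 DD/day.
T = T_base + 7.425 = 10.9 + 7.425 = 18.325 ≈ 18.3 °C.

18.3 °C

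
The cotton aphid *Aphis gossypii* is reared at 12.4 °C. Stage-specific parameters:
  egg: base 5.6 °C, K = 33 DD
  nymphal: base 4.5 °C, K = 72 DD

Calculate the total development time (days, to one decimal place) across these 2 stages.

14.0 days

egg: 33 / (12.4 − 5.6) = 33 / 6.8 = 4.853 d.
nymphal: 72 / (12.4 − 4.5) = 72 / 7.9 = 9.114 d.
Sum = 13.967 ≈ 14.0 days.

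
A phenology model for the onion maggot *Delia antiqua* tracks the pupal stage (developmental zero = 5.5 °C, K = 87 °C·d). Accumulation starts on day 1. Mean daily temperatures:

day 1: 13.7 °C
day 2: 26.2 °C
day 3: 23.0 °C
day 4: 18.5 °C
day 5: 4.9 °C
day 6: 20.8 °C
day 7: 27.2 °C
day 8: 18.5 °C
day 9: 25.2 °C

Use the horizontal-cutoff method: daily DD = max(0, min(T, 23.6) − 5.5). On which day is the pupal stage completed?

day 7

Daily DD above 5.5 °C (capped at 18.1): 8.2, 18.1, 17.5, 13.0, 0.0, 15.3, 18.1, 13.0, 18.1.
Cumulative: 8.2, 26.3, 43.8, 56.8, 56.8, 72.1, 90.2, 103.2, 121.3.
The total first reaches 87 DD on day 7.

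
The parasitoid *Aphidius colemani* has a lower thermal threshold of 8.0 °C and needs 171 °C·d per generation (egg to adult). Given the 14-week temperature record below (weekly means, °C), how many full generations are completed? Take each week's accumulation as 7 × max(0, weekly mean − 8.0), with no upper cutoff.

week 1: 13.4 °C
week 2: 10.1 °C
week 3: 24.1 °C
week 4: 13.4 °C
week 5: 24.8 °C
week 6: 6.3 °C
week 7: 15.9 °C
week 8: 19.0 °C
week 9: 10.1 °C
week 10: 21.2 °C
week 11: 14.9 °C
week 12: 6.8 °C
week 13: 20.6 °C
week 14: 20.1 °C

Weekly DD (7 × max(0, T̄ − 8.0)): 37.8, 14.7, 112.7, 37.8, 117.6, 0.0, 55.3, 77.0, 14.7, 92.4, 48.3, 0.0, 88.2, 84.7.
Season total = 781.2 DD.
Complete generations = ⌊781.2 / 171⌋ = 4.

4 generations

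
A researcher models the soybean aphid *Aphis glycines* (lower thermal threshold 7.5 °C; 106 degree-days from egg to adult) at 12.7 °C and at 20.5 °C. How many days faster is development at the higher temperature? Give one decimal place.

12.2 days

At 12.7 °C: 106 / (12.7 − 7.5) = 106 / 5.2 = 20.385 d.
At 20.5 °C: 106 / (20.5 − 7.5) = 106 / 13.0 = 8.154 d.
Difference = |20.385 − 8.154| = 12.231 ≈ 12.2 days.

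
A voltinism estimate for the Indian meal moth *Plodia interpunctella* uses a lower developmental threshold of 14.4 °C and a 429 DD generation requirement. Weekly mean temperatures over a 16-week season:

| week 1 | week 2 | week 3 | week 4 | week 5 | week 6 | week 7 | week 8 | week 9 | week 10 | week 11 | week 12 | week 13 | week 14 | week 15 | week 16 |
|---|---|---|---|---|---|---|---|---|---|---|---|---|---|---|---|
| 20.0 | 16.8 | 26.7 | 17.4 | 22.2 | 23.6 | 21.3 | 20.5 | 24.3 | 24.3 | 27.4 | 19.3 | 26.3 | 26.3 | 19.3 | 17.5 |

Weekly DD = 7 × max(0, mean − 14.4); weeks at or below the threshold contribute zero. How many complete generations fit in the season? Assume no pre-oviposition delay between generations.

2 generations

Weekly DD (7 × max(0, T̄ − 14.4)): 39.2, 16.8, 86.1, 21.0, 54.6, 64.4, 48.3, 42.7, 69.3, 69.3, 91.0, 34.3, 83.3, 83.3, 34.3, 21.7.
Season total = 859.6 DD.
Complete generations = ⌊859.6 / 429⌋ = 2.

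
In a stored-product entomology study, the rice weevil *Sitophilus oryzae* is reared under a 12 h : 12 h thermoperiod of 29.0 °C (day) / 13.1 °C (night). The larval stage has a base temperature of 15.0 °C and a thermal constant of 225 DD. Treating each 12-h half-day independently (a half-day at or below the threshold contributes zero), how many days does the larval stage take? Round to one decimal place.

Day half: max(0, 29.0 − 15.0) × 0.5 = 14.0 × 0.5 = 7.00 DD.
Night half: max(0, 13.1 − 15.0) × 0.5 = 0.0 × 0.5 = 0.00 DD.
Per 24 h: 7.00 DD/day.
Duration = 225 / 7.00 = 32.143 ≈ 32.1 days.

32.1 days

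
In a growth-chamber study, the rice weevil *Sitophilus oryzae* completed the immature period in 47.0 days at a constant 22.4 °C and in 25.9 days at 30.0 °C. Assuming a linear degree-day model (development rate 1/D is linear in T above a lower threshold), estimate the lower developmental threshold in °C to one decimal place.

13.1 °C

Equal thermal constants: D₁(T₁ − T_b) = D₂(T₂ − T_b).
47.0·(22.4 − T_b) = 25.9·(30.0 − T_b)
T_b = (47.0·22.4 − 25.9·30.0) / (47.0 − 25.9) = 275.80 / 21.1 = 13.071 °C ≈ 13.1 °C.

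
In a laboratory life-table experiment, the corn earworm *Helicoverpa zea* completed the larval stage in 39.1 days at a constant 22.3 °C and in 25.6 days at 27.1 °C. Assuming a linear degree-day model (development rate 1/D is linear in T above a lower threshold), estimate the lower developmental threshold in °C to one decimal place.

Under the model K = D·(T − T_b), so D₁·(T₁ − T_b) = D₂·(T₂ − T_b).
39.1·(22.3 − T_b) = 25.6·(27.1 − T_b)
T_b = (39.1·22.3 − 25.6·27.1) / (39.1 − 25.6) = 178.17 / 13.5 = 13.198 °C ≈ 13.2 °C.

13.2 °C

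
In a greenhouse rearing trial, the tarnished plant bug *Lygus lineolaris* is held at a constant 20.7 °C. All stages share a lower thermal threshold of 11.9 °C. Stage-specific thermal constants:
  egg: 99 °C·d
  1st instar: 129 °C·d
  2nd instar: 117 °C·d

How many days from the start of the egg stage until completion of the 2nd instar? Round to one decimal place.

39.2 days

Daily accumulation at 20.7 °C = 20.7 − 11.9 = 8.8 DD/day.
Total K = 99 + 129 + 117 = 345 DD.
Total duration = 345 / 8.8 = 39.205 ≈ 39.2 days.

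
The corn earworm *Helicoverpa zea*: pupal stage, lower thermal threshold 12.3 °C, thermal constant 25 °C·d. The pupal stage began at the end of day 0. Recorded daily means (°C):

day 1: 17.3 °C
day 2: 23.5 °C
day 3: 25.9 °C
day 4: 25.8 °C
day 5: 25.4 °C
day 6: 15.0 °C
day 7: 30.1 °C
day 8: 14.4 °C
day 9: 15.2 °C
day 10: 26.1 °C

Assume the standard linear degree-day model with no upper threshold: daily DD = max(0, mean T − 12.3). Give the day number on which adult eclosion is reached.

day 3

Daily DD above 12.3 °C: 5.0, 11.2, 13.6, 13.5, 13.1, 2.7, 17.8, 2.1, 2.9, 13.8.
Cumulative: 5.0, 16.2, 29.8, 43.3, 56.4, 59.1, 76.9, 79.0, 81.9, 95.7.
The total first reaches 25 DD on day 3.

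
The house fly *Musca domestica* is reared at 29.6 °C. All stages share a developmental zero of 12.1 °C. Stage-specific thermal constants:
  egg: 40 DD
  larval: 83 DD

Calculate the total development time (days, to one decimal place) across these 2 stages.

Daily accumulation at 29.6 °C = 29.6 − 12.1 = 17.5 DD/day.
Total K = 40 + 83 = 123 DD.
Total duration = 123 / 17.5 = 7.029 ≈ 7.0 days.

7.0 days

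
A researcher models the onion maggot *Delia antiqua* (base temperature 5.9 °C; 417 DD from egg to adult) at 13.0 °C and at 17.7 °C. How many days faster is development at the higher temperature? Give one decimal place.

At 13.0 °C: 417 / (13.0 − 5.9) = 417 / 7.1 = 58.732 d.
At 17.7 °C: 417 / (17.7 − 5.9) = 417 / 11.8 = 35.339 d.
Difference = |58.732 − 35.339| = 23.393 ≈ 23.4 days.

23.4 days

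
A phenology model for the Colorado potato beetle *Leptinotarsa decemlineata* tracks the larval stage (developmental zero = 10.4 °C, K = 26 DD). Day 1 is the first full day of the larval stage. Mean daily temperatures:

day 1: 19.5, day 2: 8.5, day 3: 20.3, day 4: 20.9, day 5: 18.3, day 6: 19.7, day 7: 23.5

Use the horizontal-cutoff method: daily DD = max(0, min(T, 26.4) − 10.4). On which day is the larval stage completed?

Daily DD above 10.4 °C (capped at 16.0): 9.1, 0.0, 9.9, 10.5, 7.9, 9.3, 13.1.
Cumulative: 9.1, 9.1, 19.0, 29.5, 37.4, 46.7, 59.8.
The total first reaches 26 DD on day 4.

day 4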